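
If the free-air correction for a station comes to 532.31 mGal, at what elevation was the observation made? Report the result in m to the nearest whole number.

1725

h = 532.31 / 0.3086 = 1724.92 m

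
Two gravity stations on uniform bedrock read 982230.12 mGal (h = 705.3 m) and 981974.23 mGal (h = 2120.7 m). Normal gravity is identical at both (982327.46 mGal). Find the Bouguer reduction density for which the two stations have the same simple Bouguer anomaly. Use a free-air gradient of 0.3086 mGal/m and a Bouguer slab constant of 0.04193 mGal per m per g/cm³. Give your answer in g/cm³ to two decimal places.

3.05

Δg_obs = 981974.23 − 982230.12 = -255.89 mGal over Δh = 2120.7 − 705.3 = 1415.4 m
Equal Bouguer anomalies ⇒ Δg_obs + (0.3086 − 0.04193ρ)·Δh = 0
0.3086 − 0.04193ρ = −Δg_obs/Δh = 0.18079
ρ = (0.3086 − 0.18079) / 0.04193 = 3.05 g/cm³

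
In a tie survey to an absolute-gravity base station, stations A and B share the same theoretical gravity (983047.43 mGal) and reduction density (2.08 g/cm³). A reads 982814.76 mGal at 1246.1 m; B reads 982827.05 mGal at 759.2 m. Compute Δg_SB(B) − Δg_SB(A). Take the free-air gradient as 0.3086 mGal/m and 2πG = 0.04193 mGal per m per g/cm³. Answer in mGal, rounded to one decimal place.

-95.5

Δg_SB(A) = 982814.76 − 983047.43 + 0.3086×1246.1 − 0.04193×2.08×1246.1 = 43.20 mGal
Δg_SB(B) = 982827.05 − 983047.43 + 0.3086×759.2 − 0.04193×2.08×759.2 = -52.30 mGal
Difference = -52.30 − (43.20) = -95.50 mGal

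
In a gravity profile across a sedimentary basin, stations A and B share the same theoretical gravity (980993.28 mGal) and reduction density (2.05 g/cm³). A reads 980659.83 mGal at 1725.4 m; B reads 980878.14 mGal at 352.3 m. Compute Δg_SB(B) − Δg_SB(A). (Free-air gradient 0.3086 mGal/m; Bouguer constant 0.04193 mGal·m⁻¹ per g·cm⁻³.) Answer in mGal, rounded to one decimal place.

-87.4

Δg_SB(A) = 980659.83 − 980993.28 + 0.3086×1725.4 − 0.04193×2.05×1725.4 = 50.70 mGal
Δg_SB(B) = 980878.14 − 980993.28 + 0.3086×352.3 − 0.04193×2.05×352.3 = -36.70 mGal
Difference = -36.70 − (50.70) = -87.40 mGal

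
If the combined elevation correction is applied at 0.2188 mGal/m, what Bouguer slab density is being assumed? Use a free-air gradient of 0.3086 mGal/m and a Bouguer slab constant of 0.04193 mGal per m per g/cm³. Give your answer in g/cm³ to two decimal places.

0.2188 = 0.3086 − 0.04193 × ρ
ρ = (0.3086 − 0.2188) / 0.04193 = 2.14 g/cm³

2.14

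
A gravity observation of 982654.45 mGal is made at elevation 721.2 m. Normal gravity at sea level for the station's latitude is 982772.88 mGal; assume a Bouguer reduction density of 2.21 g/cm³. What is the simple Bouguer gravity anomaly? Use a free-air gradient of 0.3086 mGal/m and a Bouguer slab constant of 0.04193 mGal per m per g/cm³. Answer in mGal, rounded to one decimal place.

Free-air correction = 0.3086 × 721.2 = 222.56 mGal
Free-air anomaly = 982654.45 − 982772.88 + (222.56) = 104.13 mGal
Bouguer slab correction = 0.04193 × 2.21 × 721.2 = 66.83 mGal
Simple Bouguer anomaly = 104.13 − (66.83) = 37.30 mGal

37.3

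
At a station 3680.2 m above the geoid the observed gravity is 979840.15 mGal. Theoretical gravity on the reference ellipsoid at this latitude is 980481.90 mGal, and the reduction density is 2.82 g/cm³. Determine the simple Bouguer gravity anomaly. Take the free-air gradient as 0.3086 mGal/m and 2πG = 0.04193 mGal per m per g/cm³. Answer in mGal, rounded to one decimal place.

Free-air correction = 0.3086 × 3680.2 = 1135.71 mGal
Free-air anomaly = 979840.15 − 980481.90 + (1135.71) = 493.96 mGal
Bouguer slab correction = 0.04193 × 2.82 × 3680.2 = 435.16 mGal
Simple Bouguer anomaly = 493.96 − (435.16) = 58.80 mGal

58.8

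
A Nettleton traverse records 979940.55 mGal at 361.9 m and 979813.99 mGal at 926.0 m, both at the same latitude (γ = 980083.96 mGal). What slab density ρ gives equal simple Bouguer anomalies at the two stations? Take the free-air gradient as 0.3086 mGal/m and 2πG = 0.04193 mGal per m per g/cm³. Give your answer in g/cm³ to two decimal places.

2.01

Δg_obs = 979813.99 − 979940.55 = -126.56 mGal over Δh = 926.0 − 361.9 = 564.1 m
Equal Bouguer anomalies ⇒ Δg_obs + (0.3086 − 0.04193ρ)·Δh = 0
0.3086 − 0.04193ρ = −Δg_obs/Δh = 0.22436
ρ = (0.3086 − 0.22436) / 0.04193 = 2.01 g/cm³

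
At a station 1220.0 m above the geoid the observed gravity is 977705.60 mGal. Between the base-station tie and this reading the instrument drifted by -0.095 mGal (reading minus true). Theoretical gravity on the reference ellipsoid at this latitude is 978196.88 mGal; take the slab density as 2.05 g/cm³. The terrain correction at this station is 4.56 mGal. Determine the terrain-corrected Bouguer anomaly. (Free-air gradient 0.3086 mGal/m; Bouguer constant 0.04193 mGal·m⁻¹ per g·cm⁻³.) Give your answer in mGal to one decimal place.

Drift-corrected reading = 977705.60 − (-0.095) = 977705.695 mGal
Free-air correction = 0.3086 × 1220.0 = 376.49 mGal
Free-air anomaly = 977705.695 − 978196.88 + (376.49) = -114.695 mGal
Bouguer slab correction = 0.04193 × 2.05 × 1220.0 = 104.87 mGal
Simple Bouguer anomaly = -114.695 − (104.87) = -219.565 mGal
Complete Bouguer anomaly = -219.565 + 4.56 = -215.005 mGal

-215.0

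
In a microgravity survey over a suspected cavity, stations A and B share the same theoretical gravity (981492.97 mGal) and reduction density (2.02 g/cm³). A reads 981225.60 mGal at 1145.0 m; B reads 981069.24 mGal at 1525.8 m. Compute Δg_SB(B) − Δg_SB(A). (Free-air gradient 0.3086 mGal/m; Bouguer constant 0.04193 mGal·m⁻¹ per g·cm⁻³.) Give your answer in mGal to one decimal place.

-71.1

Δg_SB(A) = 981225.60 − 981492.97 + 0.3086×1145.0 − 0.04193×2.02×1145.0 = -11.00 mGal
Δg_SB(B) = 981069.24 − 981492.97 + 0.3086×1525.8 − 0.04193×2.02×1525.8 = -82.10 mGal
Difference = -82.10 − (-11.00) = -71.10 mGal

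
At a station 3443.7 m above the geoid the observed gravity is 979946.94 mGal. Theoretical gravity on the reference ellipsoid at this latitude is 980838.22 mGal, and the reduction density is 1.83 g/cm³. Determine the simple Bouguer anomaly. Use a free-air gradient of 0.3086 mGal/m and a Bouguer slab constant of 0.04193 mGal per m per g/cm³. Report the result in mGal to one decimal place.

-92.8

Free-air correction = 0.3086 × 3443.7 = 1062.73 mGal
Free-air anomaly = 979946.94 − 980838.22 + (1062.73) = 171.45 mGal
Bouguer slab correction = 0.04193 × 1.83 × 3443.7 = 264.24 mGal
Simple Bouguer anomaly = 171.45 − (264.24) = -92.79 mGal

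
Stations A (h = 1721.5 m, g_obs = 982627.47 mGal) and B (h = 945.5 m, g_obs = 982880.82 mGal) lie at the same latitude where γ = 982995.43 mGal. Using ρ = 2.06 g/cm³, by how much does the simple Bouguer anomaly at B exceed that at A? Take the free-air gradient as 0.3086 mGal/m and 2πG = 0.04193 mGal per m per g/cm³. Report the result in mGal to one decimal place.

80.9

Δg_SB(A) = 982627.47 − 982995.43 + 0.3086×1721.5 − 0.04193×2.06×1721.5 = 14.60 mGal
Δg_SB(B) = 982880.82 − 982995.43 + 0.3086×945.5 − 0.04193×2.06×945.5 = 95.50 mGal
Difference = 95.50 − (14.60) = 80.90 mGal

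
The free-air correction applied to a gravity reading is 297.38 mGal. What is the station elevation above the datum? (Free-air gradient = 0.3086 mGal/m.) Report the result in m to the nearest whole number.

964

h = 297.38 / 0.3086 = 963.64 m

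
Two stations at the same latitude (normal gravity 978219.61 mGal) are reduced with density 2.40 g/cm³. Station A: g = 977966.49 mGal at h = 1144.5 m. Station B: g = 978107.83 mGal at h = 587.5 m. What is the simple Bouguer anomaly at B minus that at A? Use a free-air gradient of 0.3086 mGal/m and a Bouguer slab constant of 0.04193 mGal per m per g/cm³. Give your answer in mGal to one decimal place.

25.5

Δg_SB(A) = 977966.49 − 978219.61 + 0.3086×1144.5 − 0.04193×2.40×1144.5 = -15.10 mGal
Δg_SB(B) = 978107.83 − 978219.61 + 0.3086×587.5 − 0.04193×2.40×587.5 = 10.40 mGal
Difference = 10.40 − (-15.10) = 25.50 mGal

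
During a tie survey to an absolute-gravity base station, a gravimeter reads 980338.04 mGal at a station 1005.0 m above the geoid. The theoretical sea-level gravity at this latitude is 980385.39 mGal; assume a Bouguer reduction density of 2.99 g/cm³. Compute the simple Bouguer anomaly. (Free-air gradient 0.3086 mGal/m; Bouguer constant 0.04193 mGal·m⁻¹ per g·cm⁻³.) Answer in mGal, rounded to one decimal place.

Free-air correction = 0.3086 × 1005.0 = 310.14 mGal
Free-air anomaly = 980338.04 − 980385.39 + (310.14) = 262.79 mGal
Bouguer slab correction = 0.04193 × 2.99 × 1005.0 = 126.00 mGal
Simple Bouguer anomaly = 262.79 − (126.00) = 136.79 mGal

136.8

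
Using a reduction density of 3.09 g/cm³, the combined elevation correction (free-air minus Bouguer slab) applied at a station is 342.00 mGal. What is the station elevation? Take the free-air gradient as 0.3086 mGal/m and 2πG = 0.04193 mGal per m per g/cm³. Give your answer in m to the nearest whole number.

Combined gradient = 0.3086 − 0.04193 × 3.09 = 0.1790363 mGal/m
h = 342.00 / 0.1790363 = 1910.23 m

1910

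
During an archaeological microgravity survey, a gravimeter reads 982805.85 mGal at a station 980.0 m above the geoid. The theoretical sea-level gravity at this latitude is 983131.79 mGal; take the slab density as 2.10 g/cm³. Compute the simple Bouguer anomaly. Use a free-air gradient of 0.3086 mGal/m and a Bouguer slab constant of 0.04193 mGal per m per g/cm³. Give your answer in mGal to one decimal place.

Free-air correction = 0.3086 × 980.0 = 302.43 mGal
Free-air anomaly = 982805.85 − 983131.79 + (302.43) = -23.51 mGal
Bouguer slab correction = 0.04193 × 2.10 × 980.0 = 86.29 mGal
Simple Bouguer anomaly = -23.51 − (86.29) = -109.80 mGal

-109.8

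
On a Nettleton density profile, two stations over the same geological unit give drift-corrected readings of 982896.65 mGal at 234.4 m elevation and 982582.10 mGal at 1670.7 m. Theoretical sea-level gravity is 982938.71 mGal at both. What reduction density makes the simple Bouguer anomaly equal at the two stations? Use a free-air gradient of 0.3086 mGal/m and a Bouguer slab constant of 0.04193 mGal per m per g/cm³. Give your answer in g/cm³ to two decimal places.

2.14

Δg_obs = 982582.10 − 982896.65 = -314.55 mGal over Δh = 1670.7 − 234.4 = 1436.3 m
Equal Bouguer anomalies ⇒ Δg_obs + (0.3086 − 0.04193ρ)·Δh = 0
0.3086 − 0.04193ρ = −Δg_obs/Δh = 0.21900
ρ = (0.3086 − 0.21900) / 0.04193 = 2.14 g/cm³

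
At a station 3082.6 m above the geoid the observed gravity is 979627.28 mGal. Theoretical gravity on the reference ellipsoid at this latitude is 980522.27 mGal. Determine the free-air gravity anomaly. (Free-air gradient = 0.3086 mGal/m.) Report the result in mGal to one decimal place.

56.3

Free-air correction = 0.3086 × 3082.6 = 951.29 mGal
Free-air anomaly = 979627.28 − 980522.27 + (951.29) = 56.30 mGal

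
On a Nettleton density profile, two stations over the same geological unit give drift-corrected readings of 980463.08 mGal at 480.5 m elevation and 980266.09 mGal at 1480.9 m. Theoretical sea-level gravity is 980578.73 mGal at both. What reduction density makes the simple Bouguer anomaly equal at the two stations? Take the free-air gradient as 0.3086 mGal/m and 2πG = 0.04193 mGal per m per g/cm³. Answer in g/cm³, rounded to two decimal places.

Δg_obs = 980266.09 − 980463.08 = -196.99 mGal over Δh = 1480.9 − 480.5 = 1000.4 m
Equal Bouguer anomalies ⇒ Δg_obs + (0.3086 − 0.04193ρ)·Δh = 0
0.3086 − 0.04193ρ = −Δg_obs/Δh = 0.19691
ρ = (0.3086 − 0.19691) / 0.04193 = 2.66 g/cm³

2.66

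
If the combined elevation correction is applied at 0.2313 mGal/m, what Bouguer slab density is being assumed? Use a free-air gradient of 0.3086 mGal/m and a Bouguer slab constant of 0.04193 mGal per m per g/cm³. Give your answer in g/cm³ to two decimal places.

1.84

0.2313 = 0.3086 − 0.04193 × ρ
ρ = (0.3086 − 0.2313) / 0.04193 = 1.84 g/cm³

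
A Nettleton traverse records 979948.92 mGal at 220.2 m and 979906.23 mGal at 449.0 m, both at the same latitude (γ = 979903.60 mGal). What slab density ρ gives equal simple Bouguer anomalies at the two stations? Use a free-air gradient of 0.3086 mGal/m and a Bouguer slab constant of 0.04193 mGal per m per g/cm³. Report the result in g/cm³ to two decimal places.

Δg_obs = 979906.23 − 979948.92 = -42.69 mGal over Δh = 449.0 − 220.2 = 228.8 m
Equal Bouguer anomalies ⇒ Δg_obs + (0.3086 − 0.04193ρ)·Δh = 0
0.3086 − 0.04193ρ = −Δg_obs/Δh = 0.18658
ρ = (0.3086 − 0.18658) / 0.04193 = 2.91 g/cm³

2.91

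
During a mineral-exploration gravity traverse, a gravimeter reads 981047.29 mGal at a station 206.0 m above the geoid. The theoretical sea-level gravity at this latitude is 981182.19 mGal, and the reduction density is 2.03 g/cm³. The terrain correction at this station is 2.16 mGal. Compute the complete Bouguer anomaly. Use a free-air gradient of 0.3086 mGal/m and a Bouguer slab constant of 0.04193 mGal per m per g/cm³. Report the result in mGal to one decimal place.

Free-air correction = 0.3086 × 206.0 = 63.57 mGal
Free-air anomaly = 981047.29 − 981182.19 + (63.57) = -71.33 mGal
Bouguer slab correction = 0.04193 × 2.03 × 206.0 = 17.53 mGal
Simple Bouguer anomaly = -71.33 − (17.53) = -88.86 mGal
Complete Bouguer anomaly = -88.86 + 2.16 = -86.70 mGal

-86.7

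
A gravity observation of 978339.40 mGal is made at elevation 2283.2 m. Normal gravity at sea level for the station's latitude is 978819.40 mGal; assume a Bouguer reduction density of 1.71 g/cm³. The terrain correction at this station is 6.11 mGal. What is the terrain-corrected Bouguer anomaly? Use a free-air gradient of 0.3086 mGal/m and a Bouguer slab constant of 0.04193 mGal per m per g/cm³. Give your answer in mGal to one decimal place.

67.0

Free-air correction = 0.3086 × 2283.2 = 704.60 mGal
Free-air anomaly = 978339.40 − 978819.40 + (704.60) = 224.60 mGal
Bouguer slab correction = 0.04193 × 1.71 × 2283.2 = 163.71 mGal
Simple Bouguer anomaly = 224.60 − (163.71) = 60.89 mGal
Complete Bouguer anomaly = 60.89 + 6.11 = 67.00 mGal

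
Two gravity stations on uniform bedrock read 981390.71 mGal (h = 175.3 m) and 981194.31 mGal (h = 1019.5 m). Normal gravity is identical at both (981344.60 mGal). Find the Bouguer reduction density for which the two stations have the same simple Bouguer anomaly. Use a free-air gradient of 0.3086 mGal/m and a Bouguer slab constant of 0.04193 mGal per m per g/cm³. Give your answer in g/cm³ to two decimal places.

Δg_obs = 981194.31 − 981390.71 = -196.40 mGal over Δh = 1019.5 − 175.3 = 844.2 m
Equal Bouguer anomalies ⇒ Δg_obs + (0.3086 − 0.04193ρ)·Δh = 0
0.3086 − 0.04193ρ = −Δg_obs/Δh = 0.23265
ρ = (0.3086 − 0.23265) / 0.04193 = 1.81 g/cm³

1.81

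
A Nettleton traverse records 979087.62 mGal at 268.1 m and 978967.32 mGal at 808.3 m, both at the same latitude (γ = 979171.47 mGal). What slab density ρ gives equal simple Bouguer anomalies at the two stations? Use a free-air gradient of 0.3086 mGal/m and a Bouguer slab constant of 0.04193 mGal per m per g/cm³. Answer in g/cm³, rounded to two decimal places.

Δg_obs = 978967.32 − 979087.62 = -120.30 mGal over Δh = 808.3 − 268.1 = 540.2 m
Equal Bouguer anomalies ⇒ Δg_obs + (0.3086 − 0.04193ρ)·Δh = 0
0.3086 − 0.04193ρ = −Δg_obs/Δh = 0.22270
ρ = (0.3086 − 0.22270) / 0.04193 = 2.05 g/cm³

2.05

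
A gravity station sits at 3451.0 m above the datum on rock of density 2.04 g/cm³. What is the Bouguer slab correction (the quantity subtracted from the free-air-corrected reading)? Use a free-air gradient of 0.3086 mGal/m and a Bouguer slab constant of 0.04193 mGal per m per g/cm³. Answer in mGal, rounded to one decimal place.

295.2

Bouguer slab correction = 0.04193 × 2.04 × 3451.0 = 295.2 mGal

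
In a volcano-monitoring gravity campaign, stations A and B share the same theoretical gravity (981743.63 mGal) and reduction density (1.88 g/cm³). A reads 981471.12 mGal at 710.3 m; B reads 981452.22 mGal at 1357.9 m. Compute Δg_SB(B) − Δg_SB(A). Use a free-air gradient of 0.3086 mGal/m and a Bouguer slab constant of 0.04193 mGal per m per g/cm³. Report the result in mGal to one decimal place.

Δg_SB(A) = 981471.12 − 981743.63 + 0.3086×710.3 − 0.04193×1.88×710.3 = -109.30 mGal
Δg_SB(B) = 981452.22 − 981743.63 + 0.3086×1357.9 − 0.04193×1.88×1357.9 = 20.60 mGal
Difference = 20.60 − (-109.30) = 129.90 mGal

129.9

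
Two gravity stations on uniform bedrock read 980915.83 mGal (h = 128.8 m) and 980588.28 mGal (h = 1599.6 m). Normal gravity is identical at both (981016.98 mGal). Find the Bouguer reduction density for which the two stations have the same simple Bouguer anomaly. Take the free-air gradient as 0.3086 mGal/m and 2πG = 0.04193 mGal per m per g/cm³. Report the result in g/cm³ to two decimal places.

2.05

Δg_obs = 980588.28 − 980915.83 = -327.55 mGal over Δh = 1599.6 − 128.8 = 1470.8 m
Equal Bouguer anomalies ⇒ Δg_obs + (0.3086 − 0.04193ρ)·Δh = 0
0.3086 − 0.04193ρ = −Δg_obs/Δh = 0.22270
ρ = (0.3086 − 0.22270) / 0.04193 = 2.05 g/cm³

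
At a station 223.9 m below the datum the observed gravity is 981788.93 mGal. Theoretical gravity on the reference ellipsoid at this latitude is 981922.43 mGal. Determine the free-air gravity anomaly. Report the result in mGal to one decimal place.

Free-air correction = 0.3086 × -223.9 = -69.10 mGal
Free-air anomaly = 981788.93 − 981922.43 + (-69.10) = -202.60 mGal

-202.6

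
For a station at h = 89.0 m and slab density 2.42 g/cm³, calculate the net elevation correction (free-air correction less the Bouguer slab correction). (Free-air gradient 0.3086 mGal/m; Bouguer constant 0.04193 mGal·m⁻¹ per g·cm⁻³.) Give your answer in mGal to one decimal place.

18.4

Combined gradient = 0.3086 − 0.04193 × 2.42 = 0.2071294 mGal/m
Combined elevation correction = 0.2071294 × 89.0 = 18.4 mGal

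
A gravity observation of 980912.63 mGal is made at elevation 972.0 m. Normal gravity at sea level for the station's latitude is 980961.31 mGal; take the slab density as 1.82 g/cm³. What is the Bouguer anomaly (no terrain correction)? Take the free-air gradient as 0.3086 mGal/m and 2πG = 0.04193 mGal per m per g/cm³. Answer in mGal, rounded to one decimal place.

Free-air correction = 0.3086 × 972.0 = 299.96 mGal
Free-air anomaly = 980912.63 − 980961.31 + (299.96) = 251.28 mGal
Bouguer slab correction = 0.04193 × 1.82 × 972.0 = 74.18 mGal
Simple Bouguer anomaly = 251.28 − (74.18) = 177.10 mGal

177.1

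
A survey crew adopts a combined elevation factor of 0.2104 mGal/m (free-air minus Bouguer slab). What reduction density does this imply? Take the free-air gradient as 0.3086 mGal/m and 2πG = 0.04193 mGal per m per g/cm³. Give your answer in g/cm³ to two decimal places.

0.2104 = 0.3086 − 0.04193 × ρ
ρ = (0.3086 − 0.2104) / 0.04193 = 2.34 g/cm³

2.34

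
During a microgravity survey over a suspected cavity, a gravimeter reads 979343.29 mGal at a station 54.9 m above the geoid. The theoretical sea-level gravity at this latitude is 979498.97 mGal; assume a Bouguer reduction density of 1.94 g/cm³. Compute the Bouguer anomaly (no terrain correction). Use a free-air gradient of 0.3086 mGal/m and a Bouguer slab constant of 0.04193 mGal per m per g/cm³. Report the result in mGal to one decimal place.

-143.2

Free-air correction = 0.3086 × 54.9 = 16.94 mGal
Free-air anomaly = 979343.29 − 979498.97 + (16.94) = -138.74 mGal
Bouguer slab correction = 0.04193 × 1.94 × 54.9 = 4.47 mGal
Simple Bouguer anomaly = -138.74 − (4.47) = -143.21 mGal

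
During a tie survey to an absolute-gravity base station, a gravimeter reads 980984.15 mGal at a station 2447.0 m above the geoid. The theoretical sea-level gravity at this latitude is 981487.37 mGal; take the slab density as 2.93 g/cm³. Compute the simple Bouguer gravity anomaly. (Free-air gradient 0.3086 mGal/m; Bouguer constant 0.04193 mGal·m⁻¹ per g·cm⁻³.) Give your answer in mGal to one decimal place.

Free-air correction = 0.3086 × 2447.0 = 755.14 mGal
Free-air anomaly = 980984.15 − 981487.37 + (755.14) = 251.92 mGal
Bouguer slab correction = 0.04193 × 2.93 × 2447.0 = 300.63 mGal
Simple Bouguer anomaly = 251.92 − (300.63) = -48.71 mGal

-48.7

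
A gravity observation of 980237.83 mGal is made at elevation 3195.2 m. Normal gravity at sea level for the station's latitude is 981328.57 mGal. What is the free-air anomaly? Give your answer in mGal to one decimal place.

Free-air correction = 0.3086 × 3195.2 = 986.04 mGal
Free-air anomaly = 980237.83 − 981328.57 + (986.04) = -104.70 mGal

-104.7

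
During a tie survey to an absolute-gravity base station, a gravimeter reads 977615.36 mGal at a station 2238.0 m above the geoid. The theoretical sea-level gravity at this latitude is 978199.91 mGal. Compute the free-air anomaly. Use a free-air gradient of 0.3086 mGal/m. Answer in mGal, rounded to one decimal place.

Free-air correction = 0.3086 × 2238.0 = 690.65 mGal
Free-air anomaly = 977615.36 − 978199.91 + (690.65) = 106.10 mGal

106.1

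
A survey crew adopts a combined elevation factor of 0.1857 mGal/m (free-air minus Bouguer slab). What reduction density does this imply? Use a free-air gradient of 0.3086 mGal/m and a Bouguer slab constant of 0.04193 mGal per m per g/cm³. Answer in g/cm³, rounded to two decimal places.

2.93

0.1857 = 0.3086 − 0.04193 × ρ
ρ = (0.3086 − 0.1857) / 0.04193 = 2.93 g/cm³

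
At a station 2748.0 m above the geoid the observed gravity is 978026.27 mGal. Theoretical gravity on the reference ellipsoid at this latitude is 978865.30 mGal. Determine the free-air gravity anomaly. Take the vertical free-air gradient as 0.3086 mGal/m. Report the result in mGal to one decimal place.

Free-air correction = 0.3086 × 2748.0 = 848.03 mGal
Free-air anomaly = 978026.27 − 978865.30 + (848.03) = 9.00 mGal

9.0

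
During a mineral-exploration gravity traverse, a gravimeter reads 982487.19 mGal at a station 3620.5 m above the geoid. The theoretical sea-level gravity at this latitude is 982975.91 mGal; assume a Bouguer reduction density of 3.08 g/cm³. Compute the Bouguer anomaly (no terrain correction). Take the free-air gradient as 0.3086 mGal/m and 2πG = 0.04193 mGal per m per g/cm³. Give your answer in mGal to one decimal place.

Free-air correction = 0.3086 × 3620.5 = 1117.29 mGal
Free-air anomaly = 982487.19 − 982975.91 + (1117.29) = 628.57 mGal
Bouguer slab correction = 0.04193 × 3.08 × 3620.5 = 467.57 mGal
Simple Bouguer anomaly = 628.57 − (467.57) = 161.00 mGal

161.0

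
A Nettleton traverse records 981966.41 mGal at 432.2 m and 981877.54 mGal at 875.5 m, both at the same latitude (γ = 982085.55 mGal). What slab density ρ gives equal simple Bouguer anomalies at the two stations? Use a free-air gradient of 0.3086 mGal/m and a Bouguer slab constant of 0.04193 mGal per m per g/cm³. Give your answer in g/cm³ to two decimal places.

Δg_obs = 981877.54 − 981966.41 = -88.87 mGal over Δh = 875.5 − 432.2 = 443.3 m
Equal Bouguer anomalies ⇒ Δg_obs + (0.3086 − 0.04193ρ)·Δh = 0
0.3086 − 0.04193ρ = −Δg_obs/Δh = 0.20047
ρ = (0.3086 − 0.20047) / 0.04193 = 2.58 g/cm³

2.58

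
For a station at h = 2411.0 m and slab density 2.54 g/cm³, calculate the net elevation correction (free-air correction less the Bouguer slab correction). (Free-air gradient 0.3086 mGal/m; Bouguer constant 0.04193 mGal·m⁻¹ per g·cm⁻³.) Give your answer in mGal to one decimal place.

487.3

Combined gradient = 0.3086 − 0.04193 × 2.54 = 0.2020978 mGal/m
Combined elevation correction = 0.2020978 × 2411.0 = 487.3 mGal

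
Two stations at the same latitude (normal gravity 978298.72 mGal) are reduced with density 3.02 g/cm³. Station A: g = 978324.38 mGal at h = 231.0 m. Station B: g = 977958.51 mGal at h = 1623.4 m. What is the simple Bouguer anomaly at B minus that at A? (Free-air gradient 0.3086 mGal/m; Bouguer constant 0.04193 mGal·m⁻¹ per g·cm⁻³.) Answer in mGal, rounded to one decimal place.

-112.5

Δg_SB(A) = 978324.38 − 978298.72 + 0.3086×231.0 − 0.04193×3.02×231.0 = 67.70 mGal
Δg_SB(B) = 977958.51 − 978298.72 + 0.3086×1623.4 − 0.04193×3.02×1623.4 = -44.80 mGal
Difference = -44.80 − (67.70) = -112.50 mGal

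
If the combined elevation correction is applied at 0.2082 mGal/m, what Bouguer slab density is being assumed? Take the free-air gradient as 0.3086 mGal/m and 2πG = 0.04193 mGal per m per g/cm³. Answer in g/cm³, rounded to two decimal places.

2.39

0.2082 = 0.3086 − 0.04193 × ρ
ρ = (0.3086 − 0.2082) / 0.04193 = 2.39 g/cm³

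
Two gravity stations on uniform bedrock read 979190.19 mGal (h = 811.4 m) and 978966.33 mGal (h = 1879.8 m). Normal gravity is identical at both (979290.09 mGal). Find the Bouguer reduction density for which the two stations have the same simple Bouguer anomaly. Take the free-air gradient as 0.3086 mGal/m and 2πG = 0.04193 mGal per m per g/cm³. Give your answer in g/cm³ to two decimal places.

Δg_obs = 978966.33 − 979190.19 = -223.86 mGal over Δh = 1879.8 − 811.4 = 1068.4 m
Equal Bouguer anomalies ⇒ Δg_obs + (0.3086 − 0.04193ρ)·Δh = 0
0.3086 − 0.04193ρ = −Δg_obs/Δh = 0.20953
ρ = (0.3086 − 0.20953) / 0.04193 = 2.36 g/cm³

2.36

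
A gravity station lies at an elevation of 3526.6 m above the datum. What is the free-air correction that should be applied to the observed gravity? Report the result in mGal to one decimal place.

1088.3

Free-air correction = 0.3086 × 3526.6 = 1088.3 mGal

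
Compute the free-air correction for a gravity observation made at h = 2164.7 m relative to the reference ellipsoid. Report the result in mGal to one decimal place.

Free-air correction = 0.3086 × 2164.7 = 668.0 mGal

668.0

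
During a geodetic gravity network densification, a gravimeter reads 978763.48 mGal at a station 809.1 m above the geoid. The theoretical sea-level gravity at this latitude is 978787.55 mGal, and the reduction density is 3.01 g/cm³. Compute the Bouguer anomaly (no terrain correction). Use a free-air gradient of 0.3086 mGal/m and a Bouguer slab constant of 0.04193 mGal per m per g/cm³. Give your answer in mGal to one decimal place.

123.5

Free-air correction = 0.3086 × 809.1 = 249.69 mGal
Free-air anomaly = 978763.48 − 978787.55 + (249.69) = 225.62 mGal
Bouguer slab correction = 0.04193 × 3.01 × 809.1 = 102.12 mGal
Simple Bouguer anomaly = 225.62 − (102.12) = 123.50 mGal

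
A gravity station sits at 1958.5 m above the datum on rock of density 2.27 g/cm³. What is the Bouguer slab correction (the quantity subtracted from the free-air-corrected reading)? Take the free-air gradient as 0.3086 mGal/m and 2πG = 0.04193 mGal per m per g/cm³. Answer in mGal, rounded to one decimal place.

186.4

Bouguer slab correction = 0.04193 × 2.27 × 1958.5 = 186.4 mGal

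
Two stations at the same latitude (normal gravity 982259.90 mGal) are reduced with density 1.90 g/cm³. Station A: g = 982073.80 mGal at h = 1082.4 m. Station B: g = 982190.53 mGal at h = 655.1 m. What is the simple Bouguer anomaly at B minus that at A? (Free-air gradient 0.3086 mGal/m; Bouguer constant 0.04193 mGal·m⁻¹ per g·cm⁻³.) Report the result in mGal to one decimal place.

18.9

Δg_SB(A) = 982073.80 − 982259.90 + 0.3086×1082.4 − 0.04193×1.90×1082.4 = 61.70 mGal
Δg_SB(B) = 982190.53 − 982259.90 + 0.3086×655.1 − 0.04193×1.90×655.1 = 80.60 mGal
Difference = 80.60 − (61.70) = 18.90 mGal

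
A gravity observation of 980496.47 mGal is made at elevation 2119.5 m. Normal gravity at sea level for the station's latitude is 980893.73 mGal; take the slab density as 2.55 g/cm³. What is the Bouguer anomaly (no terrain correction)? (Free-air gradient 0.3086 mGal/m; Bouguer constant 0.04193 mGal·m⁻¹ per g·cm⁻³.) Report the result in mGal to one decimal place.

30.2

Free-air correction = 0.3086 × 2119.5 = 654.08 mGal
Free-air anomaly = 980496.47 − 980893.73 + (654.08) = 256.82 mGal
Bouguer slab correction = 0.04193 × 2.55 × 2119.5 = 226.62 mGal
Simple Bouguer anomaly = 256.82 − (226.62) = 30.20 mGal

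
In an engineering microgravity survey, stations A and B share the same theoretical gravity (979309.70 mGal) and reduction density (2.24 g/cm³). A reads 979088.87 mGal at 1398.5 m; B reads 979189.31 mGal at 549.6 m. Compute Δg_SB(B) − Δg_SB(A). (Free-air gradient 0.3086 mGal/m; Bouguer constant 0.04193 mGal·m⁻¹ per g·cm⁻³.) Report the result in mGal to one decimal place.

Δg_SB(A) = 979088.87 − 979309.70 + 0.3086×1398.5 − 0.04193×2.24×1398.5 = 79.40 mGal
Δg_SB(B) = 979189.31 − 979309.70 + 0.3086×549.6 − 0.04193×2.24×549.6 = -2.40 mGal
Difference = -2.40 − (79.40) = -81.80 mGal

-81.8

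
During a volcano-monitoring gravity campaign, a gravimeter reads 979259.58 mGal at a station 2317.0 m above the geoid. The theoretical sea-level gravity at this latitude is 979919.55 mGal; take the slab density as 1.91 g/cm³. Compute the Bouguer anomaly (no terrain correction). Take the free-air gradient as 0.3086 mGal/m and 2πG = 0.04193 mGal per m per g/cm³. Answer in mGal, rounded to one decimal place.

-130.5

Free-air correction = 0.3086 × 2317.0 = 715.03 mGal
Free-air anomaly = 979259.58 − 979919.55 + (715.03) = 55.06 mGal
Bouguer slab correction = 0.04193 × 1.91 × 2317.0 = 185.56 mGal
Simple Bouguer anomaly = 55.06 − (185.56) = -130.50 mGal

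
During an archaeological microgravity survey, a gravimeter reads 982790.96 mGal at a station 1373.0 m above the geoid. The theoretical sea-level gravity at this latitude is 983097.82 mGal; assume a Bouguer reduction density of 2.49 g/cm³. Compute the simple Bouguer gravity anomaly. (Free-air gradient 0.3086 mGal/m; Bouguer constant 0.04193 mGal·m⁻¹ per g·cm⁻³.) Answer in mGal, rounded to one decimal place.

Free-air correction = 0.3086 × 1373.0 = 423.71 mGal
Free-air anomaly = 982790.96 − 983097.82 + (423.71) = 116.85 mGal
Bouguer slab correction = 0.04193 × 2.49 × 1373.0 = 143.35 mGal
Simple Bouguer anomaly = 116.85 − (143.35) = -26.50 mGal

-26.5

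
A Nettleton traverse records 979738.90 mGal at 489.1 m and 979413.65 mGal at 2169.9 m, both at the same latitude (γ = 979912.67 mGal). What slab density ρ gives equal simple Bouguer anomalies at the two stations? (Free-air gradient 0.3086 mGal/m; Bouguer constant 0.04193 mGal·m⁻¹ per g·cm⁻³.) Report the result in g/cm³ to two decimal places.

2.74

Δg_obs = 979413.65 − 979738.90 = -325.25 mGal over Δh = 2169.9 − 489.1 = 1680.8 m
Equal Bouguer anomalies ⇒ Δg_obs + (0.3086 − 0.04193ρ)·Δh = 0
0.3086 − 0.04193ρ = −Δg_obs/Δh = 0.19351
ρ = (0.3086 − 0.19351) / 0.04193 = 2.74 g/cm³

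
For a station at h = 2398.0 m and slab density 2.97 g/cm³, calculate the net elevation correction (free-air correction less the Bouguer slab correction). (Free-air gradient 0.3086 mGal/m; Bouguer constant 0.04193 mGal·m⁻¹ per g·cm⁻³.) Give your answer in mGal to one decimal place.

Combined gradient = 0.3086 − 0.04193 × 2.97 = 0.1840679 mGal/m
Combined elevation correction = 0.1840679 × 2398.0 = 441.4 mGal

441.4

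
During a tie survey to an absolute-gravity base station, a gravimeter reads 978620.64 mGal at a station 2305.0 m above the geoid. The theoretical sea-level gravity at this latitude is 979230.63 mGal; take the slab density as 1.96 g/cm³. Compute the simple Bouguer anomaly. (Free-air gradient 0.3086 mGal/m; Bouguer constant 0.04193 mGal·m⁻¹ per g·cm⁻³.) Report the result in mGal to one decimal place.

Free-air correction = 0.3086 × 2305.0 = 711.32 mGal
Free-air anomaly = 978620.64 − 979230.63 + (711.32) = 101.33 mGal
Bouguer slab correction = 0.04193 × 1.96 × 2305.0 = 189.43 mGal
Simple Bouguer anomaly = 101.33 − (189.43) = -88.10 mGal

-88.1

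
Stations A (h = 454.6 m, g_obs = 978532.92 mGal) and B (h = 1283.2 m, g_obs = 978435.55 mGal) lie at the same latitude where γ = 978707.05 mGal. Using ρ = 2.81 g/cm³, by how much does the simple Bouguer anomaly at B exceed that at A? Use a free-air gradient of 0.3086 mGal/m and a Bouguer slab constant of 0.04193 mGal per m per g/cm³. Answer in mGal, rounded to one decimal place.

60.7

Δg_SB(A) = 978532.92 − 978707.05 + 0.3086×454.6 − 0.04193×2.81×454.6 = -87.40 mGal
Δg_SB(B) = 978435.55 − 978707.05 + 0.3086×1283.2 − 0.04193×2.81×1283.2 = -26.70 mGal
Difference = -26.70 − (-87.40) = 60.70 mGal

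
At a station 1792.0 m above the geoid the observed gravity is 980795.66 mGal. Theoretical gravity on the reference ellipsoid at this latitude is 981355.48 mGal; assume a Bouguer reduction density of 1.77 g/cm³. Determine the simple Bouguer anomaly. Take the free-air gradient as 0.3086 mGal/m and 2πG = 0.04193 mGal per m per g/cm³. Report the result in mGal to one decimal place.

Free-air correction = 0.3086 × 1792.0 = 553.01 mGal
Free-air anomaly = 980795.66 − 981355.48 + (553.01) = -6.81 mGal
Bouguer slab correction = 0.04193 × 1.77 × 1792.0 = 133.00 mGal
Simple Bouguer anomaly = -6.81 − (133.00) = -139.81 mGal

-139.8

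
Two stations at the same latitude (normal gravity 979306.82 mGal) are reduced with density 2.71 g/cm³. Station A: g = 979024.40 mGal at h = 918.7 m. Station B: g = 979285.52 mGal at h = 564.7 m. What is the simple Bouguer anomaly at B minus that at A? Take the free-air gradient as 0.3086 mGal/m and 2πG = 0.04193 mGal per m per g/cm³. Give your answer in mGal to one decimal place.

192.1

Δg_SB(A) = 979024.40 − 979306.82 + 0.3086×918.7 − 0.04193×2.71×918.7 = -103.30 mGal
Δg_SB(B) = 979285.52 − 979306.82 + 0.3086×564.7 − 0.04193×2.71×564.7 = 88.80 mGal
Difference = 88.80 − (-103.30) = 192.10 mGal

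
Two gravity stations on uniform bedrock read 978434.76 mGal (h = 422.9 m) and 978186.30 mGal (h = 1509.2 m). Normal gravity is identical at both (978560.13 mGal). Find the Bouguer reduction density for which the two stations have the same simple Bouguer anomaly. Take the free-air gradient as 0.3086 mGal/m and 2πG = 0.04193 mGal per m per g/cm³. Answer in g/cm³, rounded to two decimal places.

Δg_obs = 978186.30 − 978434.76 = -248.46 mGal over Δh = 1509.2 − 422.9 = 1086.3 m
Equal Bouguer anomalies ⇒ Δg_obs + (0.3086 − 0.04193ρ)·Δh = 0
0.3086 − 0.04193ρ = −Δg_obs/Δh = 0.22872
ρ = (0.3086 − 0.22872) / 0.04193 = 1.91 g/cm³

1.91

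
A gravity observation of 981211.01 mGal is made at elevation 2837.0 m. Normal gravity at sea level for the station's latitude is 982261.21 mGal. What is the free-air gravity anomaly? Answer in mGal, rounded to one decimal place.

Free-air correction = 0.3086 × 2837.0 = 875.50 mGal
Free-air anomaly = 981211.01 − 982261.21 + (875.50) = -174.70 mGal

-174.7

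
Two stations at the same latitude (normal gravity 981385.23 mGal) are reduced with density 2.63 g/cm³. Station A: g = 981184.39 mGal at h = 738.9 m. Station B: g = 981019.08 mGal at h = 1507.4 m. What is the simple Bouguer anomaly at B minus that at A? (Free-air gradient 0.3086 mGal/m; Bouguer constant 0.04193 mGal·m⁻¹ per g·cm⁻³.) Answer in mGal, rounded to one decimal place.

Δg_SB(A) = 981184.39 − 981385.23 + 0.3086×738.9 − 0.04193×2.63×738.9 = -54.30 mGal
Δg_SB(B) = 981019.08 − 981385.23 + 0.3086×1507.4 − 0.04193×2.63×1507.4 = -67.20 mGal
Difference = -67.20 − (-54.30) = -12.90 mGal

-12.9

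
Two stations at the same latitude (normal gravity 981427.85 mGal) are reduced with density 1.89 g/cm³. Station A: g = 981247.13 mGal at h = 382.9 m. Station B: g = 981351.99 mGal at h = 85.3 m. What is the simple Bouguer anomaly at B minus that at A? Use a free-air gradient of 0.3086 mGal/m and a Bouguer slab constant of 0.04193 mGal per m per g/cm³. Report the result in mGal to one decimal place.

36.6

Δg_SB(A) = 981247.13 − 981427.85 + 0.3086×382.9 − 0.04193×1.89×382.9 = -92.90 mGal
Δg_SB(B) = 981351.99 − 981427.85 + 0.3086×85.3 − 0.04193×1.89×85.3 = -56.30 mGal
Difference = -56.30 − (-92.90) = 36.60 mGal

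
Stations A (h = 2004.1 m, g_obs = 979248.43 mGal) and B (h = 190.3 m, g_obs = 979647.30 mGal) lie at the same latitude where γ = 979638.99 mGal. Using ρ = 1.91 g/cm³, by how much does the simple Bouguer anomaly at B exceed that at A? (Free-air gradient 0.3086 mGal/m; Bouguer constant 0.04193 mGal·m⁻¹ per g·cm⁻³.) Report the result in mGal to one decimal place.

Δg_SB(A) = 979248.43 − 979638.99 + 0.3086×2004.1 − 0.04193×1.91×2004.1 = 67.40 mGal
Δg_SB(B) = 979647.30 − 979638.99 + 0.3086×190.3 − 0.04193×1.91×190.3 = 51.80 mGal
Difference = 51.80 − (67.40) = -15.60 mGal

-15.6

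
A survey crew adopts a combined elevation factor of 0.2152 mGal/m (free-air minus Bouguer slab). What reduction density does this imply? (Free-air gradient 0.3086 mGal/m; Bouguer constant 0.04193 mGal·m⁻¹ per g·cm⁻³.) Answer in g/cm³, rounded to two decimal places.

0.2152 = 0.3086 − 0.04193 × ρ
ρ = (0.3086 − 0.2152) / 0.04193 = 2.23 g/cm³

2.23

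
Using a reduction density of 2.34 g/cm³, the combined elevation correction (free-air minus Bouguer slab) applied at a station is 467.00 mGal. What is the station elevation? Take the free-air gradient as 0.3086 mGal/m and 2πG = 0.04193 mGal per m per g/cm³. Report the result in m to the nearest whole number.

Combined gradient = 0.3086 − 0.04193 × 2.34 = 0.2104838 mGal/m
h = 467.00 / 0.2104838 = 2218.70 m

2219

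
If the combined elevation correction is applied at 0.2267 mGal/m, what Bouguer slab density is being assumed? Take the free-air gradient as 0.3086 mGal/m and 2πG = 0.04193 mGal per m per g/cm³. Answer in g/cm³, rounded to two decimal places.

1.95

0.2267 = 0.3086 − 0.04193 × ρ
ρ = (0.3086 − 0.2267) / 0.04193 = 1.95 g/cm³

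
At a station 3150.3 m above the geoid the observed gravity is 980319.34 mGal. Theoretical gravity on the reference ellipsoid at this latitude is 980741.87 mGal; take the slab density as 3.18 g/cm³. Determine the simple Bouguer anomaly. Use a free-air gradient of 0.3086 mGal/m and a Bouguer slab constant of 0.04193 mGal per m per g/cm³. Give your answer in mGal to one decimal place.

129.6

Free-air correction = 0.3086 × 3150.3 = 972.18 mGal
Free-air anomaly = 980319.34 − 980741.87 + (972.18) = 549.65 mGal
Bouguer slab correction = 0.04193 × 3.18 × 3150.3 = 420.05 mGal
Simple Bouguer anomaly = 549.65 − (420.05) = 129.60 mGal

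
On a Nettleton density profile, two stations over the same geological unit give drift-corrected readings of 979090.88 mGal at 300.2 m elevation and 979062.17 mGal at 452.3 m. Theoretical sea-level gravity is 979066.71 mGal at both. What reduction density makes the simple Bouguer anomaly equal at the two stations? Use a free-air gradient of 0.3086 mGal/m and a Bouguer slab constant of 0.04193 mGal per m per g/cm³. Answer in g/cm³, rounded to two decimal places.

Δg_obs = 979062.17 − 979090.88 = -28.71 mGal over Δh = 452.3 − 300.2 = 152.1 m
Equal Bouguer anomalies ⇒ Δg_obs + (0.3086 − 0.04193ρ)·Δh = 0
0.3086 − 0.04193ρ = −Δg_obs/Δh = 0.18876
ρ = (0.3086 − 0.18876) / 0.04193 = 2.86 g/cm³

2.86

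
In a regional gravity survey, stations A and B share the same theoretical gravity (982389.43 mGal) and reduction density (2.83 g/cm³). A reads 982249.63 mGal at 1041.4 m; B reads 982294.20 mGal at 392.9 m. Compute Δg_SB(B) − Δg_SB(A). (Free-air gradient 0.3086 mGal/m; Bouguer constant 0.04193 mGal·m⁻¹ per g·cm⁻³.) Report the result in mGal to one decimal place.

Δg_SB(A) = 982249.63 − 982389.43 + 0.3086×1041.4 − 0.04193×2.83×1041.4 = 58.00 mGal
Δg_SB(B) = 982294.20 − 982389.43 + 0.3086×392.9 − 0.04193×2.83×392.9 = -20.60 mGal
Difference = -20.60 − (58.00) = -78.60 mGal

-78.6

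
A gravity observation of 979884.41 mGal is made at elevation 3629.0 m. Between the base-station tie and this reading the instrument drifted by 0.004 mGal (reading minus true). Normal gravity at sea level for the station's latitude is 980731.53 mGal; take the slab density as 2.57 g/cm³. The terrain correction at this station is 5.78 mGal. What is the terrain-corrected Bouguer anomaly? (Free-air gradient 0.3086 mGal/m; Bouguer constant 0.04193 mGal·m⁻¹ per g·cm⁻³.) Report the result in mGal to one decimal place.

-112.5

Drift-corrected reading = 979884.41 − (0.004) = 979884.406 mGal
Free-air correction = 0.3086 × 3629.0 = 1119.91 mGal
Free-air anomaly = 979884.406 − 980731.53 + (1119.91) = 272.786 mGal
Bouguer slab correction = 0.04193 × 2.57 × 3629.0 = 391.06 mGal
Simple Bouguer anomaly = 272.786 − (391.06) = -118.274 mGal
Complete Bouguer anomaly = -118.274 + 5.78 = -112.494 mGal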